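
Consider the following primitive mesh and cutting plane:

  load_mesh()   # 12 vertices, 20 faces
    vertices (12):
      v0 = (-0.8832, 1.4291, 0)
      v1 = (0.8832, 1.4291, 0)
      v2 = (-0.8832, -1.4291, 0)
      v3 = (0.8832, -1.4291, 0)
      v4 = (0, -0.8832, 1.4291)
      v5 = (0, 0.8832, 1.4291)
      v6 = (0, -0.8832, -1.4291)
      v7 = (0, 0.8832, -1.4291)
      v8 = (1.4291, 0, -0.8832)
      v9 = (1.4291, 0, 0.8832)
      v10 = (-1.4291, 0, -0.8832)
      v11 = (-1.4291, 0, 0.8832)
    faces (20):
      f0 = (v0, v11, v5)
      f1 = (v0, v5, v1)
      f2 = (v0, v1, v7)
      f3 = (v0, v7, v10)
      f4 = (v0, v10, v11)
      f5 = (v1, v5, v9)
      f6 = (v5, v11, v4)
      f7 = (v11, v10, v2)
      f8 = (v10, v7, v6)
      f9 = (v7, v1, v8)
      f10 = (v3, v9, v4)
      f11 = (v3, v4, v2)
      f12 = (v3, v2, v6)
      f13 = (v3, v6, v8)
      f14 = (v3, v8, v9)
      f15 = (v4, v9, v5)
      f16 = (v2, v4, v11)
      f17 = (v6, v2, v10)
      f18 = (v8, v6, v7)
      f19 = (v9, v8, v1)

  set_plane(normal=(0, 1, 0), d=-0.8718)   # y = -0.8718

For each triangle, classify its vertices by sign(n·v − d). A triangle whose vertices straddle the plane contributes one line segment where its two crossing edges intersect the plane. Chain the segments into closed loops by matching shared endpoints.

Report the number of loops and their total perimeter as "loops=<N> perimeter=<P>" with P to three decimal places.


loops=1 perimeter=7.553

Straddling triangles (10 of 20):
  (v5,v11,v4) [++-] → (-0.0184463, -0.8718, 1.42205)–(0, -0.8718, 1.4291)  len=0.0197
  (v11,v10,v2) [++-] → (-1.09608, -0.8718, -0.344418)–(-1.09608, -0.8718, 0.344418)  len=0.6888
  (v10,v7,v6) [++-] → (0, -0.8718, -1.4291)–(-0.0184463, -0.8718, -1.42205)  len=0.0197
  (v3,v9,v4) [-+-] → (1.09608, -0.8718, 0.344418)–(0.0184463, -0.8718, 1.42205)  len=1.5240
  (v3,v6,v8) [--+] → (0.0184463, -0.8718, -1.42205)–(1.09608, -0.8718, -0.344418)  len=1.5240
  (v3,v8,v9) [-++] → (1.09608, -0.8718, -0.344418)–(1.09608, -0.8718, 0.344418)  len=0.6888
  (v4,v9,v5) [-++] → (0.0184463, -0.8718, 1.42205)–(0, -0.8718, 1.4291)  len=0.0197
  (v2,v4,v11) [--+] → (-0.0184463, -0.8718, 1.42205)–(-1.09608, -0.8718, 0.344418)  len=1.5240
  (v6,v2,v10) [--+] → (-1.09608, -0.8718, -0.344418)–(-0.0184463, -0.8718, -1.42205)  len=1.5240
  (v8,v6,v7) [+-+] → (0.0184463, -0.8718, -1.42205)–(0, -0.8718, -1.4291)  len=0.0197

Chained into 1 loop(s):
  loop 1: 10 segments, perimeter = 7.5527
Total perimeter = 7.553


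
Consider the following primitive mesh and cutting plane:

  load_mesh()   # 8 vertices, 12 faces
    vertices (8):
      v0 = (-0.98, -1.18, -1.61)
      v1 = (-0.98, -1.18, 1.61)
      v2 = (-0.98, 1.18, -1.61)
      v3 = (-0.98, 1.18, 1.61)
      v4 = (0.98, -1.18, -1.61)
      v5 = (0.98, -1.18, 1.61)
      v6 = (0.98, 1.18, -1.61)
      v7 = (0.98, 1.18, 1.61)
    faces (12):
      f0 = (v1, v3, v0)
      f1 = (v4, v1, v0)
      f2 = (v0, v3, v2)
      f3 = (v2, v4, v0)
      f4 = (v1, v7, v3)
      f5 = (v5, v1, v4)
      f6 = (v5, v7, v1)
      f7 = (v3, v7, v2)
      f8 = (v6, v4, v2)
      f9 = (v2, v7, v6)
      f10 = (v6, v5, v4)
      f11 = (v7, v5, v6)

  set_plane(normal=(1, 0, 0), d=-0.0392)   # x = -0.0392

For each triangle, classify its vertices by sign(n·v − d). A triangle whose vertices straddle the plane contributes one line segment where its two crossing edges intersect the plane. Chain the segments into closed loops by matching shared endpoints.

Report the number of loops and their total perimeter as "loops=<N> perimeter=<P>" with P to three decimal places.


loops=1 perimeter=11.160

Straddling triangles (8 of 12):
  (v4,v1,v0) [+--] → (-0.0392, -1.18, 0.0644)–(-0.0392, -1.18, -1.61)  len=1.6744
  (v2,v4,v0) [-+-] → (-0.0392, 0.0472, -1.61)–(-0.0392, -1.18, -1.61)  len=1.2272
  (v1,v7,v3) [-+-] → (-0.0392, -0.0472, 1.61)–(-0.0392, 1.18, 1.61)  len=1.2272
  (v5,v1,v4) [+-+] → (-0.0392, -1.18, 1.61)–(-0.0392, -1.18, 0.0644)  len=1.5456
  (v5,v7,v1) [++-] → (-0.0392, -0.0472, 1.61)–(-0.0392, -1.18, 1.61)  len=1.1328
  (v3,v7,v2) [-+-] → (-0.0392, 1.18, 1.61)–(-0.0392, 1.18, -0.0644)  len=1.6744
  (v6,v4,v2) [++-] → (-0.0392, 0.0472, -1.61)–(-0.0392, 1.18, -1.61)  len=1.1328
  (v2,v7,v6) [-++] → (-0.0392, 1.18, -0.0644)–(-0.0392, 1.18, -1.61)  len=1.5456

Chained into 1 loop(s):
  loop 1: 8 segments, perimeter = 11.1600
Total perimeter = 11.160


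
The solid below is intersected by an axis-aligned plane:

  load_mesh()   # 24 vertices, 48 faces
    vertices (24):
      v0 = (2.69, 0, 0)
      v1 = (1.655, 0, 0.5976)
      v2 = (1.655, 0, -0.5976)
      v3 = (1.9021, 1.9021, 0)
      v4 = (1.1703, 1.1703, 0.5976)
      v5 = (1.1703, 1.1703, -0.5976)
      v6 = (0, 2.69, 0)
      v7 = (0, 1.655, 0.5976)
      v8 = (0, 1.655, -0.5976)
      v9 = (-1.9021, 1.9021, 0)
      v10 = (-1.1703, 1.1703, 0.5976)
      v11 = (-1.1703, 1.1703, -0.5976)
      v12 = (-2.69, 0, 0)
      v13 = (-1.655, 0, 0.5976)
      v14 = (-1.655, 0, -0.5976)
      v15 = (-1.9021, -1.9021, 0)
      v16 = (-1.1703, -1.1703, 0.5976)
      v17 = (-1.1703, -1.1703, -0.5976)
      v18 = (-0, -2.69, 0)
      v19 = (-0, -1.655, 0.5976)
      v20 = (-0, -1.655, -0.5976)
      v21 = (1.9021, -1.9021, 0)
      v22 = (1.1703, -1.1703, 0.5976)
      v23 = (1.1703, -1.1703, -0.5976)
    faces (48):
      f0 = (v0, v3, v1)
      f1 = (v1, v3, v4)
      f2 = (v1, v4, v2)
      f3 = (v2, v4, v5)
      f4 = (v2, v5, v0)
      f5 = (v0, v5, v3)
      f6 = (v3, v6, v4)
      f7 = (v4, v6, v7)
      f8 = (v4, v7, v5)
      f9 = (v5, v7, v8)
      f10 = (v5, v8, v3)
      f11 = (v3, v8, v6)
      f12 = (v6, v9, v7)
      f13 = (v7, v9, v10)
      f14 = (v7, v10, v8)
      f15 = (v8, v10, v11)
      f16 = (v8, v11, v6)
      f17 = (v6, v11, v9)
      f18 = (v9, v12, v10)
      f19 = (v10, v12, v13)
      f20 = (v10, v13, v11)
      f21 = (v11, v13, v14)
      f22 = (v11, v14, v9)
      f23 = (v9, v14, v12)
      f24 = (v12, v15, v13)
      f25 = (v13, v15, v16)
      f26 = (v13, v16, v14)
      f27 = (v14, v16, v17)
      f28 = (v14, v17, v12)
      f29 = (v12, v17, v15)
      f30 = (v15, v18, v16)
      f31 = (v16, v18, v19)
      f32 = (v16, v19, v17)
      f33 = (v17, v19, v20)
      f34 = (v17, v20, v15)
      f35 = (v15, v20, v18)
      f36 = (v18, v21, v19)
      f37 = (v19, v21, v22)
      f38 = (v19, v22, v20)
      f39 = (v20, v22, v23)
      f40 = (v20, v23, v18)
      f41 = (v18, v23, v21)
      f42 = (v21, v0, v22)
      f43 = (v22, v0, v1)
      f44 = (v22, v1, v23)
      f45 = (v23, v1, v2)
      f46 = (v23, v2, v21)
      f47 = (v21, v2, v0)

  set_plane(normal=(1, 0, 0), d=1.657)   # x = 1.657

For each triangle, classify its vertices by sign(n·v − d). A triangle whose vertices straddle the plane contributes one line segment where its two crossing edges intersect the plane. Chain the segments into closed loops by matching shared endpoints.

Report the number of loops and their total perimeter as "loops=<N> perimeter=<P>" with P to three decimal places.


loops=1 perimeter=8.416

Straddling triangles (14 of 48):
  (v0,v3,v1) [++-] → (1.657, 0.0153954, 0.592763)–(1.657, 0, 0.596445)  len=0.0158
  (v1,v3,v4) [-+-] → (1.657, 0.0153954, 0.592763)–(1.657, 1.657, 0.200153)  len=1.6879
  (v2,v5,v0) [--+] → (1.657, 0.795499, -0.406212)–(1.657, 0, -0.596445)  len=0.8179
  (v0,v5,v3) [+-+] → (1.657, 0.795499, -0.406212)–(1.657, 1.657, -0.200153)  len=0.8858
  (v3,v6,v4) [+--] → (1.657, 2.00363, 0)–(1.657, 1.657, 0.200153)  len=0.4003
  (v5,v8,v3) [--+] → (1.657, 1.87026, -0.0770053)–(1.657, 1.657, -0.200153)  len=0.2463
  (v3,v8,v6) [+--] → (1.657, 1.87026, -0.0770053)–(1.657, 2.00363, 0)  len=0.1540
  (v18,v21,v19) [-+-] → (1.657, -2.00363, 0)–(1.657, -1.87026, 0.0770053)  len=0.1540
  (v19,v21,v22) [-+-] → (1.657, -1.87026, 0.0770053)–(1.657, -1.657, 0.200153)  len=0.2463
  (v18,v23,v21) [--+] → (1.657, -1.657, -0.200153)–(1.657, -2.00363, 0)  len=0.4003
  (v21,v0,v22) [++-] → (1.657, -0.795499, 0.406212)–(1.657, -1.657, 0.200153)  len=0.8858
  (v22,v0,v1) [-+-] → (1.657, -0.795499, 0.406212)–(1.657, 0, 0.596445)  len=0.8179
  (v23,v2,v21) [--+] → (1.657, -0.0153954, -0.592763)–(1.657, -1.657, -0.200153)  len=1.6879
  (v21,v2,v0) [+-+] → (1.657, -0.0153954, -0.592763)–(1.657, 0, -0.596445)  len=0.0158

Chained into 1 loop(s):
  loop 1: 14 segments, perimeter = 8.4160
Total perimeter = 8.416


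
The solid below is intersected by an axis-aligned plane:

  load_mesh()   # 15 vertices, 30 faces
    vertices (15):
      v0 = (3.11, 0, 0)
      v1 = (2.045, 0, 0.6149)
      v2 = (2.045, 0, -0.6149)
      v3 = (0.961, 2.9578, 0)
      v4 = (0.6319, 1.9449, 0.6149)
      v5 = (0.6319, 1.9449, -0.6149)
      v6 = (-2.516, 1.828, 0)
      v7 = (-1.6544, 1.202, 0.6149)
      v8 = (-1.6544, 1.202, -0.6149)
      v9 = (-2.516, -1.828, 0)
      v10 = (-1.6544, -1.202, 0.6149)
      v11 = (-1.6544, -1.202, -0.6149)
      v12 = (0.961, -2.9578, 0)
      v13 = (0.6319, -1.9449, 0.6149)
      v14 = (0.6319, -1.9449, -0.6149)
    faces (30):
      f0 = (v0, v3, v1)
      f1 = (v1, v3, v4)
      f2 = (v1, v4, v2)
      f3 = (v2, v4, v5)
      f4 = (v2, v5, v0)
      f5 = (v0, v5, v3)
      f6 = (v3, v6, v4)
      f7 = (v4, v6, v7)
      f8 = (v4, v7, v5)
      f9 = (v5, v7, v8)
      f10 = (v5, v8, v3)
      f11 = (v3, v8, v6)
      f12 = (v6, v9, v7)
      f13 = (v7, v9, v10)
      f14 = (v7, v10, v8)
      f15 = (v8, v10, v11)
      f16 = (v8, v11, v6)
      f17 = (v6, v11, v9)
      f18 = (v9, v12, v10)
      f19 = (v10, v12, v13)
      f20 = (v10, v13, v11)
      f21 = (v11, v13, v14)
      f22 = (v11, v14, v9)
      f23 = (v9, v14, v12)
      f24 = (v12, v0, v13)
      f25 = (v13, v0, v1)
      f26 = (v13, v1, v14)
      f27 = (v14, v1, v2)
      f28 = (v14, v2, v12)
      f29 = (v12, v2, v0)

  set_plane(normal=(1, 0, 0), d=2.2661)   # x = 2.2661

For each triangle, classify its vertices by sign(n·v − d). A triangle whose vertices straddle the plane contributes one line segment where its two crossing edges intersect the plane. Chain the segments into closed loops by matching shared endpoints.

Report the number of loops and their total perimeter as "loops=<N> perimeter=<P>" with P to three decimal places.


loops=1 perimeter=5.038

Straddling triangles (6 of 30):
  (v0,v3,v1) [+--] → (2.2661, 1.16151, 0)–(2.2661, 0, 0.487243)  len=1.2596
  (v2,v5,v0) [--+] → (2.2661, 0.662322, -0.2094)–(2.2661, 0, -0.487243)  len=0.7182
  (v0,v5,v3) [+--] → (2.2661, 0.662322, -0.2094)–(2.2661, 1.16151, 0)  len=0.5413
  (v12,v0,v13) [-+-] → (2.2661, -1.16151, 0)–(2.2661, -0.662322, 0.2094)  len=0.5413
  (v13,v0,v1) [-+-] → (2.2661, -0.662322, 0.2094)–(2.2661, 0, 0.487243)  len=0.7182
  (v12,v2,v0) [--+] → (2.2661, 0, -0.487243)–(2.2661, -1.16151, 0)  len=1.2596

Chained into 1 loop(s):
  loop 1: 6 segments, perimeter = 5.0383
Total perimeter = 5.038


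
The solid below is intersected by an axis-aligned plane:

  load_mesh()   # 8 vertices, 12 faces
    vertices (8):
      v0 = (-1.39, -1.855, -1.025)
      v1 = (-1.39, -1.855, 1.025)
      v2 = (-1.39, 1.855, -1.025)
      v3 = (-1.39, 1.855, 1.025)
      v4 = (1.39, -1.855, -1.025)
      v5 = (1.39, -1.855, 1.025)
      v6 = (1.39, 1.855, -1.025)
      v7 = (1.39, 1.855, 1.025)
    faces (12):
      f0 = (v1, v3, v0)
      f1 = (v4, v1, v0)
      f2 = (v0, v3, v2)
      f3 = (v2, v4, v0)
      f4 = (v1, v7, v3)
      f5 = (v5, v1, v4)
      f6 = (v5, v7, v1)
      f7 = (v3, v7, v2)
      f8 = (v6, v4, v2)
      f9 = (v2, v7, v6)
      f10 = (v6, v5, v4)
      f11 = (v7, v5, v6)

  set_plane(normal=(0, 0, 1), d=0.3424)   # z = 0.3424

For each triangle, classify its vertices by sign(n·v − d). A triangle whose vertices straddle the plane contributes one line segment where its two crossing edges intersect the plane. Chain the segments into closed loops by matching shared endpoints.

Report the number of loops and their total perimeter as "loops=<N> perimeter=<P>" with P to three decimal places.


Straddling triangles (8 of 12):
  (v1,v3,v0) [++-] → (-1.39, 0.61966, 0.3424)–(-1.39, -1.855, 0.3424)  len=2.4747
  (v4,v1,v0) [-+-] → (-0.464328, -1.855, 0.3424)–(-1.39, -1.855, 0.3424)  len=0.9257
  (v0,v3,v2) [-+-] → (-1.39, 0.61966, 0.3424)–(-1.39, 1.855, 0.3424)  len=1.2353
  (v5,v1,v4) [++-] → (-0.464328, -1.855, 0.3424)–(1.39, -1.855, 0.3424)  len=1.8543
  (v3,v7,v2) [++-] → (0.464328, 1.855, 0.3424)–(-1.39, 1.855, 0.3424)  len=1.8543
  (v2,v7,v6) [-+-] → (0.464328, 1.855, 0.3424)–(1.39, 1.855, 0.3424)  len=0.9257
  (v6,v5,v4) [-+-] → (1.39, -0.61966, 0.3424)–(1.39, -1.855, 0.3424)  len=1.2353
  (v7,v5,v6) [++-] → (1.39, -0.61966, 0.3424)–(1.39, 1.855, 0.3424)  len=2.4747

Chained into 1 loop(s):
  loop 1: 8 segments, perimeter = 12.9800
Total perimeter = 12.980

loops=1 perimeter=12.980


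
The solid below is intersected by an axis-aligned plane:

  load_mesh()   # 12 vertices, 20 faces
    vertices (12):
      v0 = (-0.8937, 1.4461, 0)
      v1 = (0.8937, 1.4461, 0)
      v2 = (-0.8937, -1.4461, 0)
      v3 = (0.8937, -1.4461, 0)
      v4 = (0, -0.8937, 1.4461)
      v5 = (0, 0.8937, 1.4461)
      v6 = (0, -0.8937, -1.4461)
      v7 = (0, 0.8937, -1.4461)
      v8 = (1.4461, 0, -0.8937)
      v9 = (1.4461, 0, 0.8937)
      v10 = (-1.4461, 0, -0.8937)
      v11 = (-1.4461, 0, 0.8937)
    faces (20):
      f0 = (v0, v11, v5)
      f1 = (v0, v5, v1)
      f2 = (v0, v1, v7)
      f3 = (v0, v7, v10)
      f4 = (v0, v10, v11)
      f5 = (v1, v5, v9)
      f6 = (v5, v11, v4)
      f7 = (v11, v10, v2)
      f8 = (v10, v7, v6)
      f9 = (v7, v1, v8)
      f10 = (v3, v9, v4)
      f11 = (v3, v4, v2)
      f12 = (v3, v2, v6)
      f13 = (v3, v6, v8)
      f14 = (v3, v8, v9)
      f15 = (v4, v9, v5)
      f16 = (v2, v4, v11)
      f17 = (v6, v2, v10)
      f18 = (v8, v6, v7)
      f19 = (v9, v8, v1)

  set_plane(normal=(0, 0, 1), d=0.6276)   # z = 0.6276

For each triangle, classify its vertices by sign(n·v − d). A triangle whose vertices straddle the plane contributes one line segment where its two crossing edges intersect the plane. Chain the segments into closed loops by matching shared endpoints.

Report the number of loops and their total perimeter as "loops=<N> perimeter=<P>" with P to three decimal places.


Straddling triangles (10 of 20):
  (v0,v11,v5) [-++] → (-1.28162, 0.430578, 0.6276)–(-0.505839, 1.20636, 0.6276)  len=1.0971
  (v0,v5,v1) [-+-] → (-0.505839, 1.20636, 0.6276)–(0.505839, 1.20636, 0.6276)  len=1.0117
  (v0,v10,v11) [--+] → (-1.4461, 0, 0.6276)–(-1.28162, 0.430578, 0.6276)  len=0.4609
  (v1,v5,v9) [-++] → (0.505839, 1.20636, 0.6276)–(1.28162, 0.430578, 0.6276)  len=1.0971
  (v11,v10,v2) [+--] → (-1.4461, 0, 0.6276)–(-1.28162, -0.430578, 0.6276)  len=0.4609
  (v3,v9,v4) [-++] → (1.28162, -0.430578, 0.6276)–(0.505839, -1.20636, 0.6276)  len=1.0971
  (v3,v4,v2) [-+-] → (0.505839, -1.20636, 0.6276)–(-0.505839, -1.20636, 0.6276)  len=1.0117
  (v3,v8,v9) [--+] → (1.4461, 0, 0.6276)–(1.28162, -0.430578, 0.6276)  len=0.4609
  (v2,v4,v11) [-++] → (-0.505839, -1.20636, 0.6276)–(-1.28162, -0.430578, 0.6276)  len=1.0971
  (v9,v8,v1) [+--] → (1.4461, 0, 0.6276)–(1.28162, 0.430578, 0.6276)  len=0.4609

Chained into 1 loop(s):
  loop 1: 10 segments, perimeter = 8.2555
Total perimeter = 8.256

loops=1 perimeter=8.256


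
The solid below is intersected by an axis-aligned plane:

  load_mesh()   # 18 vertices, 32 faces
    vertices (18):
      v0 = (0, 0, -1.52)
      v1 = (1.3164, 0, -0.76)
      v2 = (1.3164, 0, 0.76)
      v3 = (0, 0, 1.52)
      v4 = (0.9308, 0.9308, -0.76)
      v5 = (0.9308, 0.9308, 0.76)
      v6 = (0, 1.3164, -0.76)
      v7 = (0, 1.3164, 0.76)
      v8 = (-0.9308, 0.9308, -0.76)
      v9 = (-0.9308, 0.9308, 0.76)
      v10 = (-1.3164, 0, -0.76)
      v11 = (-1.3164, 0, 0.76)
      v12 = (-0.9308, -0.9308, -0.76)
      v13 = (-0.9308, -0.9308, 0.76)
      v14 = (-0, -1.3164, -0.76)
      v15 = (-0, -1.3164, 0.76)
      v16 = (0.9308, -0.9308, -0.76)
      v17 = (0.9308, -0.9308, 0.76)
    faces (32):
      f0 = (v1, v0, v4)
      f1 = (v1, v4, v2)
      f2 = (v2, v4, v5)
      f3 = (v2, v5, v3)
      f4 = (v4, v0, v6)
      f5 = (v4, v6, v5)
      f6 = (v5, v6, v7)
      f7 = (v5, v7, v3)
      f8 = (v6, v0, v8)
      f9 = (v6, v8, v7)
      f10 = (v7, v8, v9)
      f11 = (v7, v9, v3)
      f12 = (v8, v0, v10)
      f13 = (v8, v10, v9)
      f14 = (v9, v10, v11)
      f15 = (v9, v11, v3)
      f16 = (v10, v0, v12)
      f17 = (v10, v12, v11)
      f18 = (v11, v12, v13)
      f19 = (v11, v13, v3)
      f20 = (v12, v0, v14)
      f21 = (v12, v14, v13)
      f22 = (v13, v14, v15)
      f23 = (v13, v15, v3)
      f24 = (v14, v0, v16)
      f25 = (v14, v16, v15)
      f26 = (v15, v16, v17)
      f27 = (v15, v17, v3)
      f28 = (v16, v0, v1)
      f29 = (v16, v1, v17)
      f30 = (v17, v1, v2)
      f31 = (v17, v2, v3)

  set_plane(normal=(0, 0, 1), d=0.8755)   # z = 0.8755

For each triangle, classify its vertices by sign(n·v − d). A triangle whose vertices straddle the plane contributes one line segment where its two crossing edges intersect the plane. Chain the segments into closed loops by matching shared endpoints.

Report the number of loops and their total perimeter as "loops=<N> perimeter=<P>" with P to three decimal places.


loops=1 perimeter=6.835

Straddling triangles (8 of 32):
  (v2,v5,v3) [--+] → (0.789343, 0.789343, 0.8755)–(1.11634, 0, 0.8755)  len=0.8544
  (v5,v7,v3) [--+] → (0, 1.11634, 0.8755)–(0.789343, 0.789343, 0.8755)  len=0.8544
  (v7,v9,v3) [--+] → (-0.789343, 0.789343, 0.8755)–(0, 1.11634, 0.8755)  len=0.8544
  (v9,v11,v3) [--+] → (-1.11634, 0, 0.8755)–(-0.789343, 0.789343, 0.8755)  len=0.8544
  (v11,v13,v3) [--+] → (-0.789343, -0.789343, 0.8755)–(-1.11634, 0, 0.8755)  len=0.8544
  (v13,v15,v3) [--+] → (0, -1.11634, 0.8755)–(-0.789343, -0.789343, 0.8755)  len=0.8544
  (v15,v17,v3) [--+] → (0.789343, -0.789343, 0.8755)–(0, -1.11634, 0.8755)  len=0.8544
  (v17,v2,v3) [--+] → (1.11634, 0, 0.8755)–(0.789343, -0.789343, 0.8755)  len=0.8544

Chained into 1 loop(s):
  loop 1: 8 segments, perimeter = 6.8352
Total perimeter = 6.835


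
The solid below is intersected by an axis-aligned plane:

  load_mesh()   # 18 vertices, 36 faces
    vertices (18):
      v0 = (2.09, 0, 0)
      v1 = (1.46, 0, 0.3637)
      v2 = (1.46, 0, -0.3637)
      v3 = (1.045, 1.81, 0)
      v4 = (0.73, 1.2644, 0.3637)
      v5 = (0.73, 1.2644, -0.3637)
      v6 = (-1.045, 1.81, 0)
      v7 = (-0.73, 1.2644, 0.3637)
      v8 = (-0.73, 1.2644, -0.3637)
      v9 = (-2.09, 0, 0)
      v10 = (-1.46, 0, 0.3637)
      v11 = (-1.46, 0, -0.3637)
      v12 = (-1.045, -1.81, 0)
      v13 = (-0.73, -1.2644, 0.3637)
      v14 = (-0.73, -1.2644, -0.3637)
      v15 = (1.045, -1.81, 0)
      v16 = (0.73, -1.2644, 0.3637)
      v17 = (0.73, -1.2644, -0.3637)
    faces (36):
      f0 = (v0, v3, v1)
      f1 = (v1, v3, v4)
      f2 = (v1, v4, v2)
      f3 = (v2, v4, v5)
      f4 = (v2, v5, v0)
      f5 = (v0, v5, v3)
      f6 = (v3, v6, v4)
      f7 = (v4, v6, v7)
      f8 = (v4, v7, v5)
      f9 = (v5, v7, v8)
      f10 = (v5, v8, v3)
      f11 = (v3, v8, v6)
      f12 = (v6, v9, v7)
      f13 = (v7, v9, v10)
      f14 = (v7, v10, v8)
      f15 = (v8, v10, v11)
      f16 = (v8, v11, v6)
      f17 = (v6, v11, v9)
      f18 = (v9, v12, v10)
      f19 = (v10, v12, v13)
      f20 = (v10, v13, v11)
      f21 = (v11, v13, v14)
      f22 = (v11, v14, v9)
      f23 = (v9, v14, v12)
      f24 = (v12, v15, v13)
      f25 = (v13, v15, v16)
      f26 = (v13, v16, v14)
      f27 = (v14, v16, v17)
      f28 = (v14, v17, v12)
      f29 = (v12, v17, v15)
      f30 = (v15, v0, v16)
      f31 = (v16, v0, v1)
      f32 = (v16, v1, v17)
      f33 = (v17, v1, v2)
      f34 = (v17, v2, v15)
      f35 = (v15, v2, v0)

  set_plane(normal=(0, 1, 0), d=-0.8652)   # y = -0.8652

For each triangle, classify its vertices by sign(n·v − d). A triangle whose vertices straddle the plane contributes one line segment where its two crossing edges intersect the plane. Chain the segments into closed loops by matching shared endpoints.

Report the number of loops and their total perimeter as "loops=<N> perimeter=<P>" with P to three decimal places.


Straddling triangles (12 of 36):
  (v9,v12,v10) [+-+] → (-1.59048, -0.8652, 0)–(-1.26163, -0.8652, 0.189847)  len=0.3797
  (v10,v12,v13) [+--] → (-1.26163, -0.8652, 0.189847)–(-0.960478, -0.8652, 0.3637)  len=0.3477
  (v10,v13,v11) [+-+] → (-0.960478, -0.8652, 0.3637)–(-0.960478, -0.8652, 0.134043)  len=0.2297
  (v11,v13,v14) [+--] → (-0.960478, -0.8652, 0.134043)–(-0.960478, -0.8652, -0.3637)  len=0.4977
  (v11,v14,v9) [+-+] → (-0.960478, -0.8652, -0.3637)–(-1.15938, -0.8652, -0.248872)  len=0.2297
  (v9,v14,v12) [+--] → (-1.15938, -0.8652, -0.248872)–(-1.59048, -0.8652, 0)  len=0.4978
  (v15,v0,v16) [-+-] → (1.59048, -0.8652, 0)–(1.15938, -0.8652, 0.248872)  len=0.4978
  (v16,v0,v1) [-++] → (1.15938, -0.8652, 0.248872)–(0.960478, -0.8652, 0.3637)  len=0.2297
  (v16,v1,v17) [-+-] → (0.960478, -0.8652, 0.3637)–(0.960478, -0.8652, -0.134043)  len=0.4977
  (v17,v1,v2) [-++] → (0.960478, -0.8652, -0.134043)–(0.960478, -0.8652, -0.3637)  len=0.2297
  (v17,v2,v15) [-+-] → (0.960478, -0.8652, -0.3637)–(1.26163, -0.8652, -0.189847)  len=0.3477
  (v15,v2,v0) [-++] → (1.26163, -0.8652, -0.189847)–(1.59048, -0.8652, 0)  len=0.3797

Chained into 2 loop(s):
  loop 1: 6 segments, perimeter = 2.1823
  loop 2: 6 segments, perimeter = 2.1823
Total perimeter = 4.365

loops=2 perimeter=4.365


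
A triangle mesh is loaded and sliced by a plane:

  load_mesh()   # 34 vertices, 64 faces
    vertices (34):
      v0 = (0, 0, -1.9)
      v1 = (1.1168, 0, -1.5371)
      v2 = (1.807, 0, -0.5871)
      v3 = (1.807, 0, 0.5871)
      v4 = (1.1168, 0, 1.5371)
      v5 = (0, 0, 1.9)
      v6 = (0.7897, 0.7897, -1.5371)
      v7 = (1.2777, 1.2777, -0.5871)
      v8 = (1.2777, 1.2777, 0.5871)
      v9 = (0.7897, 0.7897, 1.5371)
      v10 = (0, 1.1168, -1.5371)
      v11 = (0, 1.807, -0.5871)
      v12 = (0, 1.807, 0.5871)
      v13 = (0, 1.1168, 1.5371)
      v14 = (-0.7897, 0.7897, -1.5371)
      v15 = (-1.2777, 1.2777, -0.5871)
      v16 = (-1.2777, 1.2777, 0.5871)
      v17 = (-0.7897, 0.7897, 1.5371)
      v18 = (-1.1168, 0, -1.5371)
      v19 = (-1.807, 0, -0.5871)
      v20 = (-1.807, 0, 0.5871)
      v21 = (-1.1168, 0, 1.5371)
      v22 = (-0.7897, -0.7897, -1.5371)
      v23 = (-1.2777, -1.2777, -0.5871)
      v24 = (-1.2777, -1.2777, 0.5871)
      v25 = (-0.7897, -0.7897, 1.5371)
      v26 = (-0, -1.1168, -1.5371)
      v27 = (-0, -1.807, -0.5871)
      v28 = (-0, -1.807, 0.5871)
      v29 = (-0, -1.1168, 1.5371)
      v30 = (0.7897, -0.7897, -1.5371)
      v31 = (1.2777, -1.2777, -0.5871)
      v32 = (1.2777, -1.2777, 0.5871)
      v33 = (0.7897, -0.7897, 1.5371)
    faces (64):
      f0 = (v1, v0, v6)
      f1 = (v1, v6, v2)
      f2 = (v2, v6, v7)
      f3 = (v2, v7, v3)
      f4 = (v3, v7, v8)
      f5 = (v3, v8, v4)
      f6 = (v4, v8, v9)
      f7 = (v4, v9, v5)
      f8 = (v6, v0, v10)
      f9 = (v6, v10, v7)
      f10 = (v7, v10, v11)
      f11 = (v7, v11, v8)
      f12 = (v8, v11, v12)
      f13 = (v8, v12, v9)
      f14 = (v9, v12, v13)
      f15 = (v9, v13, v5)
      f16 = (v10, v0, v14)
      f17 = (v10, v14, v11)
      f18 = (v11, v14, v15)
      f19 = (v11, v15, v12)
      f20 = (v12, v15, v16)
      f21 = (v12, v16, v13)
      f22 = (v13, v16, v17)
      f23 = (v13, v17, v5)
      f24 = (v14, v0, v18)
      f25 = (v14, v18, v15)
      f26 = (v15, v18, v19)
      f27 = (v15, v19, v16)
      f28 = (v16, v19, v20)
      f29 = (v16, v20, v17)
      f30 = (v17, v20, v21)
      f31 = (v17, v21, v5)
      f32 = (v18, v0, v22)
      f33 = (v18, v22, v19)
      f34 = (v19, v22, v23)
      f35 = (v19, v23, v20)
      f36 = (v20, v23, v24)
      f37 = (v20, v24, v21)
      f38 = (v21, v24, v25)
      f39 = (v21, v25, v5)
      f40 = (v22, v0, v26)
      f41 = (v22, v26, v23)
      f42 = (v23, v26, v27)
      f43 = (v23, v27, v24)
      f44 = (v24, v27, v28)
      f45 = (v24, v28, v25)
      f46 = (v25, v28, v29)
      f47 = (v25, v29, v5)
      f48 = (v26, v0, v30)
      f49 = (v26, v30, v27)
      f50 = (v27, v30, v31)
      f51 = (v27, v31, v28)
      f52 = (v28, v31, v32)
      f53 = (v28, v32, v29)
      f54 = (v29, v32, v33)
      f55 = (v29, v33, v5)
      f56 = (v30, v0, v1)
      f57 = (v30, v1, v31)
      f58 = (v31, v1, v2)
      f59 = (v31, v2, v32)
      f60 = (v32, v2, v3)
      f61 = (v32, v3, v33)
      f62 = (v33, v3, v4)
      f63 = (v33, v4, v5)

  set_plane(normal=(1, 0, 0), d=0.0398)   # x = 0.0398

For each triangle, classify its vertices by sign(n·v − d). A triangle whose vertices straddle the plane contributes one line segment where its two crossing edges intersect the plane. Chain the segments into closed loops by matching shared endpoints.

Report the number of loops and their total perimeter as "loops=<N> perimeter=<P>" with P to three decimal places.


loops=1 perimeter=11.666

Straddling triangles (20 of 64):
  (v1,v0,v6) [+-+] → (0.0398, 0, -1.88707)–(0.0398, 0.0398, -1.88171)  len=0.0402
  (v4,v9,v5) [++-] → (0.0398, 0.0398, 1.88171)–(0.0398, 0, 1.88707)  len=0.0402
  (v6,v0,v10) [+--] → (0.0398, 0.0398, -1.88171)–(0.0398, 1.10031, -1.5371)  len=1.1151
  (v6,v10,v7) [+-+] → (0.0398, 1.10031, -1.5371)–(0.0398, 1.12181, -1.50751)  len=0.0366
  (v7,v10,v11) [+--] → (0.0398, 1.12181, -1.50751)–(0.0398, 1.79051, -0.5871)  len=1.1377
  (v7,v11,v8) [+-+] → (0.0398, 1.79051, -0.5871)–(0.0398, 1.79051, -0.550524)  len=0.0366
  (v8,v11,v12) [+--] → (0.0398, 1.79051, -0.550524)–(0.0398, 1.79051, 0.5871)  len=1.1376
  (v8,v12,v9) [+-+] → (0.0398, 1.79051, 0.5871)–(0.0398, 1.75573, 0.634979)  len=0.0592
  (v9,v12,v13) [+--] → (0.0398, 1.75573, 0.634979)–(0.0398, 1.10031, 1.5371)  len=1.1151
  (v9,v13,v5) [+--] → (0.0398, 1.10031, 1.5371)–(0.0398, 0.0398, 1.88171)  len=1.1151
  (v26,v0,v30) [--+] → (0.0398, -0.0398, -1.88171)–(0.0398, -1.10031, -1.5371)  len=1.1151
  (v26,v30,v27) [-+-] → (0.0398, -1.10031, -1.5371)–(0.0398, -1.75573, -0.634979)  len=1.1151
  (v27,v30,v31) [-++] → (0.0398, -1.75573, -0.634979)–(0.0398, -1.79051, -0.5871)  len=0.0592
  (v27,v31,v28) [-+-] → (0.0398, -1.79051, -0.5871)–(0.0398, -1.79051, 0.550524)  len=1.1376
  (v28,v31,v32) [-++] → (0.0398, -1.79051, 0.550524)–(0.0398, -1.79051, 0.5871)  len=0.0366
  (v28,v32,v29) [-+-] → (0.0398, -1.79051, 0.5871)–(0.0398, -1.12181, 1.50751)  len=1.1377
  (v29,v32,v33) [-++] → (0.0398, -1.12181, 1.50751)–(0.0398, -1.10031, 1.5371)  len=0.0366
  (v29,v33,v5) [-+-] → (0.0398, -1.10031, 1.5371)–(0.0398, -0.0398, 1.88171)  len=1.1151
  (v30,v0,v1) [+-+] → (0.0398, -0.0398, -1.88171)–(0.0398, 0, -1.88707)  len=0.0402
  (v33,v4,v5) [++-] → (0.0398, 0, 1.88707)–(0.0398, -0.0398, 1.88171)  len=0.0402

Chained into 1 loop(s):
  loop 1: 20 segments, perimeter = 11.6665
Total perimeter = 11.666


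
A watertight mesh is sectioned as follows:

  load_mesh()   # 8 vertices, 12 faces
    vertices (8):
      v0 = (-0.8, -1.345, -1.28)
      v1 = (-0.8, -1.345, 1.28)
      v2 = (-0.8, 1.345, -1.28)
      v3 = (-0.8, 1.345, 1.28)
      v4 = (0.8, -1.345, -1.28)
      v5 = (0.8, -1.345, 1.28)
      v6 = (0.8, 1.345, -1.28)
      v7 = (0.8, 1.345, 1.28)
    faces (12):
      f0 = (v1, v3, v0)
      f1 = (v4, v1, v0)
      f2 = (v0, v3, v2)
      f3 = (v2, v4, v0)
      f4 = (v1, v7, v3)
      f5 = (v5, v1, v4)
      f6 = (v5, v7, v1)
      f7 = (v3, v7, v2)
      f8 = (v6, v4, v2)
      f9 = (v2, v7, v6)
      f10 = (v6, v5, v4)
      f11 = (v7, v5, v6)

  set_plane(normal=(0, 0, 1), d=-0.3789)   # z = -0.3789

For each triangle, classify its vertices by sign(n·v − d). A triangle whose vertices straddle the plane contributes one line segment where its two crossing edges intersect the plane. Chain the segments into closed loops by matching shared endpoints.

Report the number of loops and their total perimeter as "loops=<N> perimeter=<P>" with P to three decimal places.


loops=1 perimeter=8.580

Straddling triangles (8 of 12):
  (v1,v3,v0) [++-] → (-0.8, -0.398141, -0.3789)–(-0.8, -1.345, -0.3789)  len=0.9469
  (v4,v1,v0) [-+-] → (0.236812, -1.345, -0.3789)–(-0.8, -1.345, -0.3789)  len=1.0368
  (v0,v3,v2) [-+-] → (-0.8, -0.398141, -0.3789)–(-0.8, 1.345, -0.3789)  len=1.7431
  (v5,v1,v4) [++-] → (0.236813, -1.345, -0.3789)–(0.8, -1.345, -0.3789)  len=0.5632
  (v3,v7,v2) [++-] → (-0.236813, 1.345, -0.3789)–(-0.8, 1.345, -0.3789)  len=0.5632
  (v2,v7,v6) [-+-] → (-0.236812, 1.345, -0.3789)–(0.8, 1.345, -0.3789)  len=1.0368
  (v6,v5,v4) [-+-] → (0.8, 0.398141, -0.3789)–(0.8, -1.345, -0.3789)  len=1.7431
  (v7,v5,v6) [++-] → (0.8, 0.398141, -0.3789)–(0.8, 1.345, -0.3789)  len=0.9469

Chained into 1 loop(s):
  loop 1: 8 segments, perimeter = 8.5800
Total perimeter = 8.580


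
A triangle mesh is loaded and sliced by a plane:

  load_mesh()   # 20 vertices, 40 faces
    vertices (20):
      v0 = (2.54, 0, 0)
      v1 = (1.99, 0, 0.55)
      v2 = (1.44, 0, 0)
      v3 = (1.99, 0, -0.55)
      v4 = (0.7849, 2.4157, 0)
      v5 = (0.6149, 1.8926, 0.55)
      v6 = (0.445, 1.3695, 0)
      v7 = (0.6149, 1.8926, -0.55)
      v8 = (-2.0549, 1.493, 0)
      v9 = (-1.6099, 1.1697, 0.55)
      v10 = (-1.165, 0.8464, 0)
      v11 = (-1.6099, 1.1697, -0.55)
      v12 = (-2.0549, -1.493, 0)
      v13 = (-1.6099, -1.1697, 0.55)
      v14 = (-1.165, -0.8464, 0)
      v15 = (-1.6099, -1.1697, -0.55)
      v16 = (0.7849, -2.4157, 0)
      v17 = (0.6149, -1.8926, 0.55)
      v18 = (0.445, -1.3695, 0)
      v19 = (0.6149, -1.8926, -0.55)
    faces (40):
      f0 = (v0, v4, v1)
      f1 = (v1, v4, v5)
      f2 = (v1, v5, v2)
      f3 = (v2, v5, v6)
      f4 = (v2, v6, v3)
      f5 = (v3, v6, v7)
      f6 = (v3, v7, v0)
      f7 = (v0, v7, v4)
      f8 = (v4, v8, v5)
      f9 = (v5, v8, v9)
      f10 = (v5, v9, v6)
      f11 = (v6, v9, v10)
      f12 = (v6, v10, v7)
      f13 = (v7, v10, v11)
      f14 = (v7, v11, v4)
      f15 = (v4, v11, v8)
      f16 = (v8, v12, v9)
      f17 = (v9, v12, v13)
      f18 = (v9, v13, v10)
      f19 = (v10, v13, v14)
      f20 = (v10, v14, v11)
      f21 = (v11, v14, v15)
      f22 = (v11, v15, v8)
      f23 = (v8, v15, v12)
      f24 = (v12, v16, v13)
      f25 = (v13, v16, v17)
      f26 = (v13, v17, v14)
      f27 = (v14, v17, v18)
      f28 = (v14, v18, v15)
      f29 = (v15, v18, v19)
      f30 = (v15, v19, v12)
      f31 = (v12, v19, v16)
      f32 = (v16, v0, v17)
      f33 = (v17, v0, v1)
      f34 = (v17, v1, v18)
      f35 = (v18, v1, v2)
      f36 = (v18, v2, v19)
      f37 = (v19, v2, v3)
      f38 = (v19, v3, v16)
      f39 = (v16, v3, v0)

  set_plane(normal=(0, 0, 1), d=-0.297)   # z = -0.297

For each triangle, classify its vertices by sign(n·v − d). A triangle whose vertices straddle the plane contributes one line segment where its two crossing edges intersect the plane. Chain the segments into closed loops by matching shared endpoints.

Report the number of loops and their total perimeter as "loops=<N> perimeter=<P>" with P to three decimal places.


Straddling triangles (20 of 40):
  (v2,v6,v3) [++-] → (1.2793, 0.62997, -0.297)–(1.737, 0, -0.297)  len=0.7787
  (v3,v6,v7) [-+-] → (1.2793, 0.62997, -0.297)–(0.536746, 1.65197, -0.297)  len=1.2633
  (v3,v7,v0) [--+] → (1.50045, 1.022, -0.297)–(2.243, 0, -0.297)  len=1.2633
  (v0,v7,v4) [+-+] → (1.50045, 1.022, -0.297)–(0.6931, 2.13323, -0.297)  len=1.3735
  (v6,v10,v7) [++-] → (-0.203854, 1.41135, -0.297)–(0.536746, 1.65197, -0.297)  len=0.7787
  (v7,v10,v11) [-+-] → (-0.203854, 1.41135, -0.297)–(-1.40525, 1.02098, -0.297)  len=1.2632
  (v7,v11,v4) [--+] → (-0.508292, 1.74286, -0.297)–(0.6931, 2.13323, -0.297)  len=1.2632
  (v4,v11,v8) [+-+] → (-0.508292, 1.74286, -0.297)–(-1.8146, 1.31842, -0.297)  len=1.3735
  (v10,v14,v11) [++-] → (-1.40525, 0.242294, -0.297)–(-1.40525, 1.02098, -0.297)  len=0.7787
  (v11,v14,v15) [-+-] → (-1.40525, 0.242294, -0.297)–(-1.40525, -1.02098, -0.297)  len=1.2633
  (v11,v15,v8) [--+] → (-1.8146, 0.055142, -0.297)–(-1.8146, 1.31842, -0.297)  len=1.2633
  (v8,v15,v12) [+-+] → (-1.8146, 0.055142, -0.297)–(-1.8146, -1.31842, -0.297)  len=1.3736
  (v14,v18,v15) [++-] → (-0.664646, -1.26161, -0.297)–(-1.40525, -1.02098, -0.297)  len=0.7787
  (v15,v18,v19) [-+-] → (-0.664646, -1.26161, -0.297)–(0.536746, -1.65197, -0.297)  len=1.2632
  (v15,v19,v12) [--+] → (-0.613208, -1.70878, -0.297)–(-1.8146, -1.31842, -0.297)  len=1.2632
  (v12,v19,v16) [+-+] → (-0.613208, -1.70878, -0.297)–(0.6931, -2.13323, -0.297)  len=1.3735
  (v18,v2,v19) [++-] → (0.994446, -1.022, -0.297)–(0.536746, -1.65197, -0.297)  len=0.7787
  (v19,v2,v3) [-+-] → (0.994446, -1.022, -0.297)–(1.737, 0, -0.297)  len=1.2633
  (v19,v3,v16) [--+] → (1.43565, -1.11122, -0.297)–(0.6931, -2.13323, -0.297)  len=1.2633
  (v16,v3,v0) [+-+] → (1.43565, -1.11122, -0.297)–(2.243, 0, -0.297)  len=1.3735

Chained into 2 loop(s):
  loop 1: 10 segments, perimeter = 10.2098
  loop 2: 10 segments, perimeter = 13.1840
Total perimeter = 23.394

loops=2 perimeter=23.394


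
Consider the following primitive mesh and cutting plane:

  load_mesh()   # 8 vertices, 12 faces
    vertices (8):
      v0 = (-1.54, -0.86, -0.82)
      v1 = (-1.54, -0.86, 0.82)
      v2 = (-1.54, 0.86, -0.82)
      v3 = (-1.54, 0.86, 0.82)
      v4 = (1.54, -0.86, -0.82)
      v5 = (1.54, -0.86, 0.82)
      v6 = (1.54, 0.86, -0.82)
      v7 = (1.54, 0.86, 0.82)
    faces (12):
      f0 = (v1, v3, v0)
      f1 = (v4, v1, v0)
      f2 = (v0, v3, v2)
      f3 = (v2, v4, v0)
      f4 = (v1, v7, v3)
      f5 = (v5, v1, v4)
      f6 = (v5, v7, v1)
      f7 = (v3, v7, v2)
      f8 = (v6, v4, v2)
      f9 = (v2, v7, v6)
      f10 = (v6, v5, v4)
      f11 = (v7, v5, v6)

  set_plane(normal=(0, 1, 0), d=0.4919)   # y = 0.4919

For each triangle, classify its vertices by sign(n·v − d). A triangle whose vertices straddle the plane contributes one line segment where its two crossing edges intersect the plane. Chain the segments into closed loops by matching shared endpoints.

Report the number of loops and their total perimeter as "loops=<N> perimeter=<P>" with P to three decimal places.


loops=1 perimeter=9.440

Straddling triangles (8 of 12):
  (v1,v3,v0) [-+-] → (-1.54, 0.4919, 0.82)–(-1.54, 0.4919, 0.469021)  len=0.3510
  (v0,v3,v2) [-++] → (-1.54, 0.4919, 0.469021)–(-1.54, 0.4919, -0.82)  len=1.2890
  (v2,v4,v0) [+--] → (-0.880844, 0.4919, -0.82)–(-1.54, 0.4919, -0.82)  len=0.6592
  (v1,v7,v3) [-++] → (0.880844, 0.4919, 0.82)–(-1.54, 0.4919, 0.82)  len=2.4208
  (v5,v7,v1) [-+-] → (1.54, 0.4919, 0.82)–(0.880844, 0.4919, 0.82)  len=0.6592
  (v6,v4,v2) [+-+] → (1.54, 0.4919, -0.82)–(-0.880844, 0.4919, -0.82)  len=2.4208
  (v6,v5,v4) [+--] → (1.54, 0.4919, -0.469021)–(1.54, 0.4919, -0.82)  len=0.3510
  (v7,v5,v6) [+-+] → (1.54, 0.4919, 0.82)–(1.54, 0.4919, -0.469021)  len=1.2890

Chained into 1 loop(s):
  loop 1: 8 segments, perimeter = 9.4400
Total perimeter = 9.440


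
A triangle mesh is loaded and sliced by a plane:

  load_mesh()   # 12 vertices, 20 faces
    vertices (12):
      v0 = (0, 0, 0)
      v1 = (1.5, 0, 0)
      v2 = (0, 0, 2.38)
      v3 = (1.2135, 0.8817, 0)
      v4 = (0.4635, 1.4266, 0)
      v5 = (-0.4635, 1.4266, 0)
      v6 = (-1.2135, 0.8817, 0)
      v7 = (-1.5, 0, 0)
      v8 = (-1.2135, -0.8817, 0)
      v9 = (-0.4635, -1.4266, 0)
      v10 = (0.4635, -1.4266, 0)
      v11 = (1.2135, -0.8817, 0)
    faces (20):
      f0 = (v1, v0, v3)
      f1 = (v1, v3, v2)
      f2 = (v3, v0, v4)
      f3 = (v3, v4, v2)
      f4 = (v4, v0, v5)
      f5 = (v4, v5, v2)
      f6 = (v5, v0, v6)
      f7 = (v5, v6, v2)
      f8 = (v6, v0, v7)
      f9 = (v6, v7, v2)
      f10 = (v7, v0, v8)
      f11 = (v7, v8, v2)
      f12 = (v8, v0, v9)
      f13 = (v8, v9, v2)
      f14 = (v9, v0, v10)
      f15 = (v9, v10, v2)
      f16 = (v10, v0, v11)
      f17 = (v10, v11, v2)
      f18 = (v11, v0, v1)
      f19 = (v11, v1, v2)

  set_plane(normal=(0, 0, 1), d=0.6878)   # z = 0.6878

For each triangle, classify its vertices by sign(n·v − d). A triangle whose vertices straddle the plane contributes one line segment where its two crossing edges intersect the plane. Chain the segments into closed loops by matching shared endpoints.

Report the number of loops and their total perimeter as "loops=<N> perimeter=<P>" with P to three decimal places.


loops=1 perimeter=6.591

Straddling triangles (10 of 20):
  (v1,v3,v2) [--+] → (0.862809, 0.626896, 0.6878)–(1.06651, 0, 0.6878)  len=0.6592
  (v3,v4,v2) [--+] → (0.329552, 1.01432, 0.6878)–(0.862809, 0.626896, 0.6878)  len=0.6591
  (v4,v5,v2) [--+] → (-0.329552, 1.01432, 0.6878)–(0.329552, 1.01432, 0.6878)  len=0.6591
  (v5,v6,v2) [--+] → (-0.862809, 0.626896, 0.6878)–(-0.329552, 1.01432, 0.6878)  len=0.6591
  (v6,v7,v2) [--+] → (-1.06651, 0, 0.6878)–(-0.862809, 0.626896, 0.6878)  len=0.6592
  (v7,v8,v2) [--+] → (-0.862809, -0.626896, 0.6878)–(-1.06651, 0, 0.6878)  len=0.6592
  (v8,v9,v2) [--+] → (-0.329552, -1.01432, 0.6878)–(-0.862809, -0.626896, 0.6878)  len=0.6591
  (v9,v10,v2) [--+] → (0.329552, -1.01432, 0.6878)–(-0.329552, -1.01432, 0.6878)  len=0.6591
  (v10,v11,v2) [--+] → (0.862809, -0.626896, 0.6878)–(0.329552, -1.01432, 0.6878)  len=0.6591
  (v11,v1,v2) [--+] → (1.06651, 0, 0.6878)–(0.862809, -0.626896, 0.6878)  len=0.6592

Chained into 1 loop(s):
  loop 1: 10 segments, perimeter = 6.5914
Total perimeter = 6.591


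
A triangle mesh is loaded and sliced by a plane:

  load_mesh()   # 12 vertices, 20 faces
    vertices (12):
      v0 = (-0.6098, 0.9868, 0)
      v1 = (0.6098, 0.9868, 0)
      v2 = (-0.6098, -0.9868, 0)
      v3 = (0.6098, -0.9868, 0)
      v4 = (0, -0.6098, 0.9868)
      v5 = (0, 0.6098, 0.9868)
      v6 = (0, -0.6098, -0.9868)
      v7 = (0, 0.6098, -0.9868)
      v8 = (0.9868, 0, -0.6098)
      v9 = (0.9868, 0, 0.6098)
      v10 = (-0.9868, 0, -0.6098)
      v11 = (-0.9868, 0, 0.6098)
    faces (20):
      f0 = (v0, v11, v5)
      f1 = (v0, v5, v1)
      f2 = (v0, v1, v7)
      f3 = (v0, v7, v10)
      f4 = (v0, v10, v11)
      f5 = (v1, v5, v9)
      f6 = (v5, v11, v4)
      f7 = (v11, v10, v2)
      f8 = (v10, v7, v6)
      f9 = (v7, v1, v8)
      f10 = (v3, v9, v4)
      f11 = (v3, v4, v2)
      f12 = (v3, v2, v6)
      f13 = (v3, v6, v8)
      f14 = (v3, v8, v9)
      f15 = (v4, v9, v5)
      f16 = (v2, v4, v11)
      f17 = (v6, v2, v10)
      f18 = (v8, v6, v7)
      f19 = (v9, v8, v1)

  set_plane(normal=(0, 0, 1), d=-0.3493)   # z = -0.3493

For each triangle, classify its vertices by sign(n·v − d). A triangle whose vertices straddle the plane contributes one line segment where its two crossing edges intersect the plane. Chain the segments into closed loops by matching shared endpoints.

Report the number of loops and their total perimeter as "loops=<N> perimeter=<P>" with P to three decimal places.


Straddling triangles (10 of 20):
  (v0,v1,v7) [++-] → (0.393948, 0.853352, -0.3493)–(-0.393948, 0.853352, -0.3493)  len=0.7879
  (v0,v7,v10) [+--] → (-0.393948, 0.853352, -0.3493)–(-0.82575, 0.42155, -0.3493)  len=0.6107
  (v0,v10,v11) [+-+] → (-0.82575, 0.42155, -0.3493)–(-0.9868, 0, -0.3493)  len=0.4513
  (v11,v10,v2) [+-+] → (-0.9868, 0, -0.3493)–(-0.82575, -0.42155, -0.3493)  len=0.4513
  (v7,v1,v8) [-+-] → (0.393948, 0.853352, -0.3493)–(0.82575, 0.42155, -0.3493)  len=0.6107
  (v3,v2,v6) [++-] → (-0.393948, -0.853352, -0.3493)–(0.393948, -0.853352, -0.3493)  len=0.7879
  (v3,v6,v8) [+--] → (0.393948, -0.853352, -0.3493)–(0.82575, -0.42155, -0.3493)  len=0.6107
  (v3,v8,v9) [+-+] → (0.82575, -0.42155, -0.3493)–(0.9868, 0, -0.3493)  len=0.4513
  (v6,v2,v10) [-+-] → (-0.393948, -0.853352, -0.3493)–(-0.82575, -0.42155, -0.3493)  len=0.6107
  (v9,v8,v1) [+-+] → (0.9868, 0, -0.3493)–(0.82575, 0.42155, -0.3493)  len=0.4513

Chained into 1 loop(s):
  loop 1: 10 segments, perimeter = 5.8235
Total perimeter = 5.823

loops=1 perimeter=5.823


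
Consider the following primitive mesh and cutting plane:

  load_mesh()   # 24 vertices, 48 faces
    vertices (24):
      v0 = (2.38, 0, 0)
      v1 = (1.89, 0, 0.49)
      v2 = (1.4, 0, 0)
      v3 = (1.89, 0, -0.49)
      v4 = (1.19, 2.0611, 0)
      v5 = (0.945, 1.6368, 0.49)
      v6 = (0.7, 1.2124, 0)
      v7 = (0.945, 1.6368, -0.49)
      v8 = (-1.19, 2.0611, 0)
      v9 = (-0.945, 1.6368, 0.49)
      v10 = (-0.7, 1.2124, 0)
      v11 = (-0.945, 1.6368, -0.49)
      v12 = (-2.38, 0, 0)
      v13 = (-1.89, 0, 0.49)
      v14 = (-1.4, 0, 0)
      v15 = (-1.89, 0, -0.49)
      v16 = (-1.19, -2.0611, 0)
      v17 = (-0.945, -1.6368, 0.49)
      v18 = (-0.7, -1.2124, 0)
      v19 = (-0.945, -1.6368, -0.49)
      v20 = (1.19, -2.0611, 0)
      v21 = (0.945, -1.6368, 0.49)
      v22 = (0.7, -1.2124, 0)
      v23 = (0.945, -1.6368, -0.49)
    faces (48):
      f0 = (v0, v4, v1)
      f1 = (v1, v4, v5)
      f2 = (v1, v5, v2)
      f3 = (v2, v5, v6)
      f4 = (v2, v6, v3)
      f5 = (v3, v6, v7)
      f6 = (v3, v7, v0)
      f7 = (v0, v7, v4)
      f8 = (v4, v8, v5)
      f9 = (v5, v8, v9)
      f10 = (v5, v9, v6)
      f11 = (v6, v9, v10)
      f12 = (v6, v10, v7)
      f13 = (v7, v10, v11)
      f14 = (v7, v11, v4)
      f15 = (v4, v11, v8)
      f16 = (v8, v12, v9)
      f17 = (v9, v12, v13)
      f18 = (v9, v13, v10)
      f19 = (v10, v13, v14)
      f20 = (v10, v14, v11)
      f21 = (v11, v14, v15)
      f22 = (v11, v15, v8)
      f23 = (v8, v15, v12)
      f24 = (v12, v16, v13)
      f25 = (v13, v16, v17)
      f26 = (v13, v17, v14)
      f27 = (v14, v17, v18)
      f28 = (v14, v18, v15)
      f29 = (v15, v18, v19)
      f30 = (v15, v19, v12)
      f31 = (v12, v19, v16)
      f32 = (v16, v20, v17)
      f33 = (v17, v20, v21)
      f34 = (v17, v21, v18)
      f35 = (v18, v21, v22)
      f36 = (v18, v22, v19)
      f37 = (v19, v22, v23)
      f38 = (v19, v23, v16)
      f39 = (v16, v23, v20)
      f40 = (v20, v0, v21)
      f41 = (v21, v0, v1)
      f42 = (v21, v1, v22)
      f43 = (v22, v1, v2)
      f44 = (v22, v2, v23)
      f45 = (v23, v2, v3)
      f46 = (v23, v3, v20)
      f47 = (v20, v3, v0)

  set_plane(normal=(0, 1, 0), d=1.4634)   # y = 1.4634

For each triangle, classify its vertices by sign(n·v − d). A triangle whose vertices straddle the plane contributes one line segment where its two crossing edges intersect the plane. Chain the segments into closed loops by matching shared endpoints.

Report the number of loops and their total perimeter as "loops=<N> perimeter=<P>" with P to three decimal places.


Straddling triangles (18 of 48):
  (v0,v4,v1) [-+-] → (1.53509, 1.4634, 0)–(1.39299, 1.4634, 0.142095)  len=0.2010
  (v1,v4,v5) [-++] → (1.39299, 1.4634, 0.142095)–(1.04511, 1.4634, 0.49)  len=0.4920
  (v1,v5,v2) [-+-] → (1.04511, 1.4634, 0.49)–(0.993202, 1.4634, 0.43809)  len=0.0734
  (v2,v5,v6) [-+-] → (0.993202, 1.4634, 0.43809)–(0.844899, 1.4634, 0.289797)  len=0.2097
  (v3,v6,v7) [--+] → (0.844899, 1.4634, -0.289797)–(1.04511, 1.4634, -0.49)  len=0.2831
  (v3,v7,v0) [-+-] → (1.04511, 1.4634, -0.49)–(1.09702, 1.4634, -0.43809)  len=0.0734
  (v0,v7,v4) [-++] → (1.09702, 1.4634, -0.43809)–(1.53509, 1.4634, 0)  len=0.6195
  (v5,v9,v6) [++-] → (-0.272891, 1.4634, 0.289797)–(0.844899, 1.4634, 0.289797)  len=1.1178
  (v6,v9,v10) [-+-] → (-0.272891, 1.4634, 0.289797)–(-0.844899, 1.4634, 0.289797)  len=0.5720
  (v6,v10,v7) [--+] → (0.272891, 1.4634, -0.289797)–(0.844899, 1.4634, -0.289797)  len=0.5720
  (v7,v10,v11) [+-+] → (0.272891, 1.4634, -0.289797)–(-0.844899, 1.4634, -0.289797)  len=1.1178
  (v8,v12,v9) [+-+] → (-1.53509, 1.4634, 0)–(-1.09702, 1.4634, 0.43809)  len=0.6195
  (v9,v12,v13) [+--] → (-1.09702, 1.4634, 0.43809)–(-1.04511, 1.4634, 0.49)  len=0.0734
  (v9,v13,v10) [+--] → (-1.04511, 1.4634, 0.49)–(-0.844899, 1.4634, 0.289797)  len=0.2831
  (v10,v14,v11) [--+] → (-0.993202, 1.4634, -0.43809)–(-0.844899, 1.4634, -0.289797)  len=0.2097
  (v11,v14,v15) [+--] → (-0.993202, 1.4634, -0.43809)–(-1.04511, 1.4634, -0.49)  len=0.0734
  (v11,v15,v8) [+-+] → (-1.04511, 1.4634, -0.49)–(-1.39299, 1.4634, -0.142095)  len=0.4920
  (v8,v15,v12) [+--] → (-1.39299, 1.4634, -0.142095)–(-1.53509, 1.4634, 0)  len=0.2010

Chained into 1 loop(s):
  loop 1: 18 segments, perimeter = 7.2839
Total perimeter = 7.284

loops=1 perimeter=7.284
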